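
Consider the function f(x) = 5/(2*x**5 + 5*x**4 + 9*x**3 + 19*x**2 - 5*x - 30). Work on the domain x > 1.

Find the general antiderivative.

F(x) = (174*log(x - 1) - 864*log(x + 3/2) + 580*log(x + 2) + 55*log(x**2 + 5) - 62*sqrt(5)*atan(sqrt(5)*x/5))/3132 + C

Factor the denominator ((x - 1)*(x + 2)*(2*x + 3)*(x**2 + 5)) and decompose: f = 5*(11*x - 31)/(1566*(x**2 + 5)) - 16/(29*(2*x + 3)) + 5/(27*(x + 2)) + 1/(18*(x - 1)); each piece integrates to a log, atan, or power term.
Check: d/dx[(174*log(x - 1) - 864*log(x + 3/2) + 580*log(x + 2) + 55*log(x**2 + 5) - 62*sqrt(5)*atan(sqrt(5)*x/5))/3132] = 5/(2*x**5 + 5*x**4 + 9*x**3 + 19*x**2 - 5*x - 30) = f(x).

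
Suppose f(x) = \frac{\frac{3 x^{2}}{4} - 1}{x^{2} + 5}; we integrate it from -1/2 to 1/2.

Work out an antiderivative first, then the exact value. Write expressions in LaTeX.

A first test for any F(x): its x-derivative must equal f(x) identically.
F(x) = \frac{3 x}{4} - \frac{19 \sqrt{5} \operatorname{atan}{\left(\frac{\sqrt{5} x}{5} \right)}}{20} is an antiderivative of f.
Check: d/dx[\frac{3 x}{4} - \frac{19 \sqrt{5} \operatorname{atan}{\left(\frac{\sqrt{5} x}{5} \right)}}{20}] = \frac{3 x^{2} - 4}{4 x^{2} + 20}, which equals f(x).
F(1/2) = - \frac{19 \sqrt{5} \operatorname{atan}{\left(\frac{\sqrt{5}}{10} \right)}}{20} + \frac{3}{8}; F(-1/2) = - \frac{3}{8} + \frac{19 \sqrt{5} \operatorname{atan}{\left(\frac{\sqrt{5}}{10} \right)}}{20}.
Integral = F(1/2) - F(-1/2) = - \frac{19 \sqrt{5} \operatorname{atan}{\left(\frac{\sqrt{5}}{10} \right)}}{10} + \frac{3}{4}.

Antiderivative: F(x) = \frac{3 x}{4} - \frac{19 \sqrt{5} \operatorname{atan}{\left(\frac{\sqrt{5} x}{5} \right)}}{20}; value = - \frac{19 \sqrt{5} \operatorname{atan}{\left(\frac{\sqrt{5}}{10} \right)}}{10} + \frac{3}{4}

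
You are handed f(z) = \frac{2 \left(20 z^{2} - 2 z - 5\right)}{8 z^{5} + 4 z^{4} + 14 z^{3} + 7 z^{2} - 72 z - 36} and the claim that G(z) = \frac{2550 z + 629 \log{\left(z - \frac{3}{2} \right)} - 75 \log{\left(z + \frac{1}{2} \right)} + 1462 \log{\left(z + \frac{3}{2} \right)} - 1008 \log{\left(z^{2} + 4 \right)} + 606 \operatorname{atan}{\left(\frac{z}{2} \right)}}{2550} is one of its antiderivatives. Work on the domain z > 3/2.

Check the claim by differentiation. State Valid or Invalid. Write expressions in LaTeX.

d/dz[G] = \frac{8 z^{5} + 4 z^{4} + 14 z^{3} + 47 z^{2} - 76 z - 46}{8 z^{5} + 4 z^{4} + 14 z^{3} + 7 z^{2} - 72 z - 36}
d/dz[G] - f(z) = 1 != 0.

Invalid: d/dz[G] - f = 1, which is not 0.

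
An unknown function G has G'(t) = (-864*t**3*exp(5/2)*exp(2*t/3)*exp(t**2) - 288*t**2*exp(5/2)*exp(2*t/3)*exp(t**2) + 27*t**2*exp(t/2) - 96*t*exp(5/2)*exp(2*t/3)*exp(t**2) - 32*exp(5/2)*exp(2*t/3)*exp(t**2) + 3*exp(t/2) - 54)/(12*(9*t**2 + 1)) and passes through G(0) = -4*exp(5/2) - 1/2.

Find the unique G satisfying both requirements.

G(t) = exp(t/2)/2 - 4*exp(t**2 + 2*t/3 + 5/2) - 3*atan(3*t)/2 - 1

For G(t) to be correct, d/dt[G] must agree with the stated G'(t) identically.
A general antiderivative is exp(t/2)/2 - 4*exp(t**2 + 2*t/3 + 5/2) - 3*atan(3*t)/2 + C.
The condition gives C = -4*exp(5/2) - 1/2 - (1/2 - 4*exp(5/2)) = -1.
So G(t) = exp(t/2)/2 - 4*exp(t**2 + 2*t/3 + 5/2) - 3*atan(3*t)/2 - 1.
Check: d/dt[exp(t/2)/2 - 4*exp(t**2 + 2*t/3 + 5/2) - 3*atan(3*t)/2 - 1] = (-864*t**3*exp(5/2)*exp(2*t/3)*exp(t**2) - 288*t**2*exp(5/2)*exp(2*t/3)*exp(t**2) + 27*t**2*exp(t/2) - 96*t*exp(5/2)*exp(2*t/3)*exp(t**2) - 32*exp(5/2)*exp(2*t/3)*exp(t**2) + 3*exp(t/2) - 54)/(108*t**2 + 12), which equals G'(t).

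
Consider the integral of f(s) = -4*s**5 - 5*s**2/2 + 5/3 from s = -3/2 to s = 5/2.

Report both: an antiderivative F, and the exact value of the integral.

Antiderivative: F(s) = -2*s**6/3 - 5*s**3/6 + 5*s/3; value = -493/3

The integrand splits into summands that can be handled one at a time.
F(s) = -2*s**6/3 - 5*s**3/6 + 5*s/3 is an antiderivative of f.
Check: d/ds[-2*s**6/3 - 5*s**3/6 + 5*s/3] = -4*s**5 - 5*s**2/2 + 5/3 = f(s).
F(5/2) = -16475/96; F(-3/2) = -233/32.
Integral = F(5/2) - F(-3/2) = -493/3.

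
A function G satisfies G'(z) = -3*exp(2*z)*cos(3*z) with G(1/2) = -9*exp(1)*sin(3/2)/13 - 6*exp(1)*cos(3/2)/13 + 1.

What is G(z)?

G(z) = -(9*exp(2*z)*sin(3*z) + 6*exp(2*z)*cos(3*z) - 13)/13

Check a candidate G(z) by differentiating: d/dz[G] must match the given G'(z).
A general antiderivative is -9*exp(2*z)*sin(3*z)/13 - 6*exp(2*z)*cos(3*z)/13 + C.
The condition gives C = -9*exp(1)*sin(3/2)/13 - 6*exp(1)*cos(3/2)/13 + 1 - (-9*exp(1)*sin(3/2)/13 - 6*exp(1)*cos(3/2)/13) = 1.
So G(z) = -(9*exp(2*z)*sin(3*z) + 6*exp(2*z)*cos(3*z) - 13)/13.
Check: d/dz[-(9*exp(2*z)*sin(3*z) + 6*exp(2*z)*cos(3*z) - 13)/13] = -3*exp(2*z)*cos(3*z) = G'(z).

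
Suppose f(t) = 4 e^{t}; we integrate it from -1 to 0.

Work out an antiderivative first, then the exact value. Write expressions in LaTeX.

Antiderivative: F(t) = 4 e^{t}; value = 4 - \frac{4}{e}

An antiderivative F(t) passes only if d/dt[F] lands on f(t) exactly.
F(t) = 4 e^{t} is an antiderivative of f.
Check: d/dt[4 e^{t}] = 4 e^{t} = f(t).
F(0) = 4; F(-1) = \frac{4}{e}.
Integral = F(0) - F(-1) = 4 - \frac{4}{e}.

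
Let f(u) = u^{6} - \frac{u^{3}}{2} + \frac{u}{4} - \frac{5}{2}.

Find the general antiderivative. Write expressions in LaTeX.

F(u) = \frac{u^{7}}{7} - \frac{u^{4}}{8} + \frac{u^{2}}{8} - \frac{5 u}{2} + C

Integrate term by term and add the pieces.
Check: d/du[\frac{u^{7}}{7} - \frac{u^{4}}{8} + \frac{u^{2}}{8} - \frac{5 u}{2}] = u^{6} - \frac{u^{3}}{2} + \frac{u}{4} - \frac{5}{2} = f(u).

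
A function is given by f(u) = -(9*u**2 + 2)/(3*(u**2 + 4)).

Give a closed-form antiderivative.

Recover f(u) by differentiating a candidate F(u); any mismatch rules it out.
Check: d/du[(-9*u + 17*atan(u/2))/3] = (-9*u**2 - 2)/(3*u**2 + 12), which equals f(u).

An antiderivative is F(u) = (-9*u + 17*atan(u/2))/3.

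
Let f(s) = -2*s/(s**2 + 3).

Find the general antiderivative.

The substitution u = s**2 + 3 works: f is exactly (dF/du)*(du/ds) for that inner function.
Check: d/ds[-log(s**2 + 3)] = -2*s/(s**2 + 3) = f(s).

F(s) = -log(s**2 + 3) + C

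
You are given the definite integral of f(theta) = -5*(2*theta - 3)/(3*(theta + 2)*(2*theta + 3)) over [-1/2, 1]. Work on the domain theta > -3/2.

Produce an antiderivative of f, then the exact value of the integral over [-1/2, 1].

Antiderivative: F(theta) = 10*log(theta + 3/2) - 35*log(theta + 2)/3; value = -35*log(3)/3 + 35*log(3/2)/3 + 10*log(5/2)

The denominator factors as 3*(theta + 2)*(2*theta + 3); partial fractions split f into directly integrable pieces: 20/(2*theta + 3) - 35/(3*(theta + 2)).
F(theta) = 10*log(theta + 3/2) - 35*log(theta + 2)/3 is an antiderivative of f.
Check: d/dtheta[10*log(theta + 3/2) - 35*log(theta + 2)/3] = (15 - 10*theta)/(6*theta**2 + 21*theta + 18), which equals f(theta).
F(1) = -35*log(3)/3 + 10*log(5/2); F(-1/2) = -35*log(3/2)/3.
Integral = F(1) - F(-1/2) = -35*log(3)/3 + 35*log(3/2)/3 + 10*log(5/2).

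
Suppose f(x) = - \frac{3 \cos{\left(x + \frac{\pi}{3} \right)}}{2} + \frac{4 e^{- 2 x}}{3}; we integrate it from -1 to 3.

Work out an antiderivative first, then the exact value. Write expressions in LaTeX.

Antiderivative: F(x) = \frac{\left(- 9 e^{2 x} \sin{\left(x + \frac{\pi}{3} \right)} - 4\right) e^{- 2 x}}{6}; value = - \frac{2}{3 e^{6}} + \frac{3 \cos{\left(\frac{\pi}{6} + 1 \right)}}{2} - \frac{3 \sin{\left(\frac{\pi}{3} + 3 \right)}}{2} + \frac{2 e^{2}}{3}

The integrand splits into summands that can be handled one at a time.
F(x) = \frac{\left(- 9 e^{2 x} \sin{\left(x + \frac{\pi}{3} \right)} - 4\right) e^{- 2 x}}{6} is an antiderivative of f.
Check: d/dx[\frac{\left(- 9 e^{2 x} \sin{\left(x + \frac{\pi}{3} \right)} - 4\right) e^{- 2 x}}{6}] = \frac{\left(- 9 e^{2 x} \cos{\left(x + \frac{\pi}{3} \right)} + 8\right) e^{- 2 x}}{6}, which equals f(x).
F(3) = - \frac{2}{3 e^{6}} - \frac{3 \sin{\left(\frac{\pi}{3} + 3 \right)}}{2}; F(-1) = - \frac{2 e^{2}}{3} - \frac{3 \cos{\left(\frac{\pi}{6} + 1 \right)}}{2}.
Integral = F(3) - F(-1) = - \frac{2}{3 e^{6}} + \frac{3 \cos{\left(\frac{\pi}{6} + 1 \right)}}{2} - \frac{3 \sin{\left(\frac{\pi}{3} + 3 \right)}}{2} + \frac{2 e^{2}}{3}.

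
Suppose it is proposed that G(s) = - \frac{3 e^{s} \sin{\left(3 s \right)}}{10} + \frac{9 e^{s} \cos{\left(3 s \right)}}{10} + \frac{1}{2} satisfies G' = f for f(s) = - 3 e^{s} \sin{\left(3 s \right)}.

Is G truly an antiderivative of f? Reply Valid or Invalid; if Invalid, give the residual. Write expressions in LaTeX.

d/ds[G] = - 3 e^{s} \sin{\left(3 s \right)}
This equals f(s) exactly, so the claim holds.

Valid: G'(s) = f(s).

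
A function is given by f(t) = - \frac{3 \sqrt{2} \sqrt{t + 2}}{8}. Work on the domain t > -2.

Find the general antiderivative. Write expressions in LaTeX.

A candidate is checked by its d/dt: the result must match f(t).
Check: d/dt[- \frac{\sqrt{2} \left(t + 2\right)^{\frac{3}{2}}}{4}] = - \frac{3 \sqrt{2} \sqrt{t + 2}}{8} = f(t).

F(t) = - \frac{\sqrt{2} \left(t + 2\right)^{\frac{3}{2}}}{4} + C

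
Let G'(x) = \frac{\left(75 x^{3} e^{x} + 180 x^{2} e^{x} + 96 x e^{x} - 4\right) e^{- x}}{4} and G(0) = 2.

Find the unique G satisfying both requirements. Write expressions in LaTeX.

A first test for any G(x): its x-derivative must equal the given G'(x).
A general antiderivative is 3 \left(- \frac{5 x^{2}}{4} - 2 x\right)^{2} + e^{- x} + C.
The condition gives C = 2 - (1) = 1.
So G(x) = \frac{\left(75 x^{4} e^{x} + 240 x^{3} e^{x} + 192 x^{2} e^{x} + 16 e^{x} + 16\right) e^{- x}}{16}.
Check: d/dx[\frac{\left(75 x^{4} e^{x} + 240 x^{3} e^{x} + 192 x^{2} e^{x} + 16 e^{x} + 16\right) e^{- x}}{16}] = \frac{\left(75 x^{3} e^{x} + 180 x^{2} e^{x} + 96 x e^{x} - 4\right) e^{- x}}{4} = G'(x).

G(x) = \frac{\left(75 x^{4} e^{x} + 240 x^{3} e^{x} + 192 x^{2} e^{x} + 16 e^{x} + 16\right) e^{- x}}{16}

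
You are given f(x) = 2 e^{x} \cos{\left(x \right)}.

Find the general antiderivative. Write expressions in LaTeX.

F(x) = e^{x} \sin{\left(x \right)} + e^{x} \cos{\left(x \right)} + C

A first test for any F(x): its x-derivative must equal f(x) identically.
Check: d/dx[e^{x} \sin{\left(x \right)} + e^{x} \cos{\left(x \right)}] = 2 e^{x} \cos{\left(x \right)} = f(x).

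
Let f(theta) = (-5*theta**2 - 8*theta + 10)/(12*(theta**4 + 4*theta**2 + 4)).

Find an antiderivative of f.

f has the shape u'v + uv' for u = 1/(3*theta**2 + 6) and v = 5*theta/4 + 1 — it is the derivative of the product u*v.
Check: d/dtheta[5*theta/(12*theta**2 + 24) + 1/(3*theta**2 + 6)] = (-5*theta**2 - 8*theta + 10)/(12*theta**4 + 48*theta**2 + 48), which equals f(theta).

An antiderivative is F(theta) = 5*theta/(12*theta**2 + 24) + 1/(3*theta**2 + 6).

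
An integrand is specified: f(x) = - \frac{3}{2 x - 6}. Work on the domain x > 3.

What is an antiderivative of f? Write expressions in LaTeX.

An antiderivative is F(x) = - \frac{3 \log{\left(x - 3 \right)}}{2}.

A candidate is checked by its d/dx: the result must match f(x).
Check: d/dx[- \frac{3 \log{\left(x - 3 \right)}}{2}] = - \frac{3}{2 x - 6} = f(x).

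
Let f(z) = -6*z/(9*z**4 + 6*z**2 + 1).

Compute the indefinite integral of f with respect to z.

The substitution u = 3*z**2 + 1 works: f is exactly (dF/du)*(du/dz) for that inner function.
Check: d/dz[1/(3*z**2 + 1)] = -6*z/(9*z**4 + 6*z**2 + 1) = f(z).

F(z) = 1/(3*z**2 + 1) + C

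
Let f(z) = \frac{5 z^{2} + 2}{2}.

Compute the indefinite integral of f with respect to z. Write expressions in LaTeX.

Recover f(z) by differentiating a candidate F(z); any mismatch rules it out.
Check: d/dz[\frac{z \left(5 z^{2} + 6\right)}{6}] = \frac{5 z^{2}}{2} + 1, which equals f(z).

F(z) = \frac{z \left(5 z^{2} + 6\right)}{6} + C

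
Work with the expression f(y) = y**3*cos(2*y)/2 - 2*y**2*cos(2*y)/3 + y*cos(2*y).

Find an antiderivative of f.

An antiderivative is F(y) = (12*y**3*sin(2*y) - 16*y**2*sin(2*y) + 18*y**2*cos(2*y) + 6*y*sin(2*y) - 16*y*cos(2*y) + 8*sin(2*y) + 3*cos(2*y))/48.

The integrand splits into summands that can be handled one at a time.
Check: d/dy[(12*y**3*sin(2*y) - 16*y**2*sin(2*y) + 18*y**2*cos(2*y) + 6*y*sin(2*y) - 16*y*cos(2*y) + 8*sin(2*y) + 3*cos(2*y))/48] = y**3*cos(2*y)/2 - 2*y**2*cos(2*y)/3 + y*cos(2*y) = f(y).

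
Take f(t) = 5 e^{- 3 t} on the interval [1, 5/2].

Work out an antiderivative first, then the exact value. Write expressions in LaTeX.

Antiderivative: F(t) = - \frac{5 e^{- 3 t}}{3}; value = - \frac{5}{3 e^{\frac{15}{2}}} + \frac{5}{3 e^{3}}

Since d/dt undoes antidifferentiation here, F'(t) = f(t) is required of F(t).
F(t) = - \frac{5 e^{- 3 t}}{3} is an antiderivative of f.
Check: d/dt[- \frac{5 e^{- 3 t}}{3}] = 5 e^{- 3 t} = f(t).
F(5/2) = - \frac{5}{3 e^{\frac{15}{2}}}; F(1) = - \frac{5}{3 e^{3}}.
Integral = F(5/2) - F(1) = - \frac{5}{3 e^{\frac{15}{2}}} + \frac{5}{3 e^{3}}.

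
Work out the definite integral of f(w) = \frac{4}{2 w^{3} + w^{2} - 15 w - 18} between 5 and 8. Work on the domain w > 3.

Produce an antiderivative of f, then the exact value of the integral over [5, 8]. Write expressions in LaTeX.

Antiderivative: F(w) = \frac{4 \left(\log{\left(w - 3 \right)} - 10 \log{\left(w + \frac{3}{2} \right)} + 9 \log{\left(w + 2 \right)}\right)}{45}; value = - \frac{8 \log{\left(\frac{19}{2} \right)}}{9} - \frac{4 \log{\left(7 \right)}}{5} - \frac{4 \log{\left(2 \right)}}{45} + \frac{4 \log{\left(5 \right)}}{45} + \frac{8 \log{\left(\frac{13}{2} \right)}}{9} + \frac{4 \log{\left(10 \right)}}{5}

The denominator factors as \left(w - 3\right) \left(w + 2\right) \left(2 w + 3\right); partial fractions split f into directly integrable pieces: - \frac{16}{9 \left(2 w + 3\right)} + \frac{4}{5 \left(w + 2\right)} + \frac{4}{45 \left(w - 3\right)}.
F(w) = \frac{4 \left(\log{\left(w - 3 \right)} - 10 \log{\left(w + \frac{3}{2} \right)} + 9 \log{\left(w + 2 \right)}\right)}{45} is an antiderivative of f.
Check: d/dw[\frac{4 \left(\log{\left(w - 3 \right)} - 10 \log{\left(w + \frac{3}{2} \right)} + 9 \log{\left(w + 2 \right)}\right)}{45}] = \frac{4}{2 w^{3} + w^{2} - 15 w - 18} = f(w).
F(8) = - \frac{8 \log{\left(\frac{19}{2} \right)}}{9} + \frac{4 \log{\left(5 \right)}}{45} + \frac{4 \log{\left(10 \right)}}{5}; F(5) = - \frac{8 \log{\left(\frac{13}{2} \right)}}{9} + \frac{4 \log{\left(2 \right)}}{45} + \frac{4 \log{\left(7 \right)}}{5}.
Integral = F(8) - F(5) = - \frac{8 \log{\left(\frac{19}{2} \right)}}{9} - \frac{4 \log{\left(7 \right)}}{5} - \frac{4 \log{\left(2 \right)}}{45} + \frac{4 \log{\left(5 \right)}}{45} + \frac{8 \log{\left(\frac{13}{2} \right)}}{9} + \frac{4 \log{\left(10 \right)}}{5}.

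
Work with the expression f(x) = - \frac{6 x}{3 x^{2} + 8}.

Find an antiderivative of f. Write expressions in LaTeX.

f matches the chain-rule pattern g'(h)*h' with inner function h(x) = \frac{3 x^{2}}{2} + 4; substituting u = h(x) collapses the integral.
Check: d/dx[- \log{\left(\frac{3 x^{2}}{2} + 4 \right)}] = - \frac{6 x}{3 x^{2} + 8} = f(x).

An antiderivative is F(x) = - \log{\left(\frac{3 x^{2}}{2} + 4 \right)}.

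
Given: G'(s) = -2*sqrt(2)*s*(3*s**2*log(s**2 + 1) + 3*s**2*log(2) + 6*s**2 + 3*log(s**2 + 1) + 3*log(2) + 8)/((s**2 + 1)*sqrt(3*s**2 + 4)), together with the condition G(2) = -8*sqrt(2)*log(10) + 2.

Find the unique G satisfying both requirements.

Recognize the product-rule pattern: G'(s) = u'v + uv' with u = -4*sqrt(3*s**2/2 + 2), v = log(2*s**2 + 2), so integration by parts undoes it.
A general antiderivative is -4*sqrt(3*s**2/2 + 2)*log(2*s**2 + 2) + C.
The condition gives C = -8*sqrt(2)*log(10) + 2 - (-8*sqrt(2)*log(10)) = 2.
So G(s) = -4*sqrt(3*s**2/2 + 2)*log(2*s**2 + 2) + 2.
Check: d/ds[-4*sqrt(3*s**2/2 + 2)*log(2*s**2 + 2) + 2] = (-12*s**3*log(s**2 + 1) - 24*s**3 - 12*s**3*log(2) - 12*s*log(s**2 + 1) - 32*s - 12*s*log(2))/(sqrt(2)*s**2*sqrt(3*s**2 + 4) + sqrt(2)*sqrt(3*s**2 + 4)), which equals G'(s).

G(s) = -4*sqrt(3*s**2/2 + 2)*log(2*s**2 + 2) + 2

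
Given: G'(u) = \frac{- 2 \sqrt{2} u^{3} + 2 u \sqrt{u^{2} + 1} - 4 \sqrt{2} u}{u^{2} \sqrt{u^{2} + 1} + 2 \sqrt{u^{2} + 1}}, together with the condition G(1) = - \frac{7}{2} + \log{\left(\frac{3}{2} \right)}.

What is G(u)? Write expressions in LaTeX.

The proposed G(u) is checked by its d/du: the result must match the given G'(u).
A general antiderivative is - 2 \sqrt{2 u^{2} + 2} + \log{\left(\frac{u^{2}}{2} + 1 \right)} + C.
The condition gives C = - \frac{7}{2} + \log{\left(\frac{3}{2} \right)} - (-4 + \log{\left(\frac{3}{2} \right)}) = \frac{1}{2}.
So G(u) = - 2 \sqrt{2} \sqrt{u^{2} + 1} + \log{\left(\frac{u^{2}}{2} + 1 \right)} + \frac{1}{2}.
Check: d/du[- 2 \sqrt{2} \sqrt{u^{2} + 1} + \log{\left(\frac{u^{2}}{2} + 1 \right)} + \frac{1}{2}] = \frac{- 2 \sqrt{2} u^{3} + 2 u \sqrt{u^{2} + 1} - 4 \sqrt{2} u}{u^{2} \sqrt{u^{2} + 1} + 2 \sqrt{u^{2} + 1}} = G'(u).

G(u) = - 2 \sqrt{2} \sqrt{u^{2} + 1} + \log{\left(\frac{u^{2}}{2} + 1 \right)} + \frac{1}{2}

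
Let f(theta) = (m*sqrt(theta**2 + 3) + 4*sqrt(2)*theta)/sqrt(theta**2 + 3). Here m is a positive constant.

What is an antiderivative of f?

An antiderivative is F(theta) = m*theta + 4*sqrt(2)*sqrt(theta**2 + 3).

Recover f(theta) by differentiating a candidate F(theta); any mismatch rules it out.
Check: d/dtheta[m*theta + 4*sqrt(2)*sqrt(theta**2 + 3)] = (m*sqrt(theta**2 + 3) + 4*sqrt(2)*theta)/sqrt(theta**2 + 3) = f(theta).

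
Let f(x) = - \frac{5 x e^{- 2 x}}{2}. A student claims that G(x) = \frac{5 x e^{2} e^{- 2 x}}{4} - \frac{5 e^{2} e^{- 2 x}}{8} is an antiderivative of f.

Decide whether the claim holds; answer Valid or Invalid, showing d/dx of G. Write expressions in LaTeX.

d/dx[G] = \frac{\left(- 5 x e^{2} + 5 e^{2}\right) e^{- 2 x}}{2}
d/dx[G] - f(x) = \frac{\left(- 5 x + \frac{5 x}{e^{2}} + 5\right) e^{2} e^{- 2 x}}{2} != 0.

Invalid: d/dx[G] - f = \frac{\left(- 5 x + \frac{5 x}{e^{2}} + 5\right) e^{2} e^{- 2 x}}{2}, which is not 0.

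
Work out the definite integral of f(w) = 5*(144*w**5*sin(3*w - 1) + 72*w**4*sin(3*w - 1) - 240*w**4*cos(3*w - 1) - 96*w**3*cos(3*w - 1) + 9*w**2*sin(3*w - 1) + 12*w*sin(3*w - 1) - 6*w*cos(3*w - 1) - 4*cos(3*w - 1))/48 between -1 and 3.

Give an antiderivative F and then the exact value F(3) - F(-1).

f has the shape u'v + uv' for u = -5*w**5 - 5*w**4/2 - 5*w**2/16 - 5*w/12 and v = cos(3*w - 1) — it is the derivative of the product u*v.
F(w) = -5*w*(48*w**4 + 24*w**3 + 3*w + 4)*cos(3*w - 1)/48 is an antiderivative of f.
Check: d/dw[-5*w*(48*w**4 + 24*w**3 + 3*w + 4)*cos(3*w - 1)/48] = 15*w**5*sin(3*w - 1) + 15*w**4*sin(3*w - 1)/2 - 25*w**4*cos(3*w - 1) - 10*w**3*cos(3*w - 1) + 15*w**2*sin(3*w - 1)/16 + 5*w*sin(3*w - 1)/4 - 5*w*cos(3*w - 1)/8 - 5*cos(3*w - 1)/12, which equals f(w).
F(3) = -22745*cos(8)/16; F(-1) = 125*cos(4)/48.
Integral = F(3) - F(-1) = -125*cos(4)/48 - 22745*cos(8)/16.

Antiderivative: F(w) = -5*w*(48*w**4 + 24*w**3 + 3*w + 4)*cos(3*w - 1)/48; value = -125*cos(4)/48 - 22745*cos(8)/16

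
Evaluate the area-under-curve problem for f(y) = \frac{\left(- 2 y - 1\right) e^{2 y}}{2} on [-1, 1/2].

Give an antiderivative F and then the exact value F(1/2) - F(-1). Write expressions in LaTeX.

f has the shape u'v + uv' for u = - \frac{y}{2} and v = e^{2 y} — it is the derivative of the product u*v.
F(y) = - \frac{y e^{2 y}}{2} is an antiderivative of f.
Check: d/dy[- \frac{y e^{2 y}}{2}] = - y e^{2 y} - \frac{e^{2 y}}{2}, which equals f(y).
F(1/2) = - \frac{e}{4}; F(-1) = \frac{1}{2 e^{2}}.
Integral = F(1/2) - F(-1) = - \frac{e}{4} - \frac{1}{2 e^{2}}.

Antiderivative: F(y) = - \frac{y e^{2 y}}{2}; value = - \frac{e}{4} - \frac{1}{2 e^{2}}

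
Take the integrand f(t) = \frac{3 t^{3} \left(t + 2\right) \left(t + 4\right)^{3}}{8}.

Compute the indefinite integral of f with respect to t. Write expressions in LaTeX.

F(t) = \frac{3 t^{8}}{64} + \frac{3 t^{7}}{4} + \frac{9 t^{6}}{2} + 12 t^{5} + 12 t^{4} + C

f matches the chain-rule pattern g'(h)*h' with inner function h(t) = \frac{t^{2}}{2} + 2 t; substituting u = h(t) collapses the integral.
Check: d/dt[\frac{3 t^{8}}{64} + \frac{3 t^{7}}{4} + \frac{9 t^{6}}{2} + 12 t^{5} + 12 t^{4}] = \frac{3 t^{7}}{8} + \frac{21 t^{6}}{4} + 27 t^{5} + 60 t^{4} + 48 t^{3}, which equals f(t).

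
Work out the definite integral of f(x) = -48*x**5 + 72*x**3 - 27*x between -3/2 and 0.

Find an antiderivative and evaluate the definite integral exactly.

f matches the chain-rule pattern g'(h)*h' with inner function h(x) = 3/2 - 2*x**2; substituting u = h(x) collapses the integral.
F(x) = (3/2 - 2*x**2)**3 is an antiderivative of f.
Check: d/dx[(3/2 - 2*x**2)**3] = -48*x**5 + 72*x**3 - 27*x = f(x).
F(0) = 27/8; F(-3/2) = -27.
Integral = F(0) - F(-3/2) = 243/8.

Antiderivative: F(x) = (3/2 - 2*x**2)**3; value = 243/8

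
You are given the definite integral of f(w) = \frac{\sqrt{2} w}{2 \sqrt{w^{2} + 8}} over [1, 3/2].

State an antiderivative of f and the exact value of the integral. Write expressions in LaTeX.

Antiderivative: F(w) = \frac{\sqrt{2} \sqrt{w^{2} + 8}}{2}; value = - \frac{3 \sqrt{2}}{2} + \frac{\sqrt{82}}{4}

f matches the chain-rule pattern g'(h)*h' with inner function h(w) = \frac{w^{2}}{2} + 4; substituting u = h(w) collapses the integral.
F(w) = \frac{\sqrt{2} \sqrt{w^{2} + 8}}{2} is an antiderivative of f.
Check: d/dw[\frac{\sqrt{2} \sqrt{w^{2} + 8}}{2}] = \frac{\sqrt{2} w}{2 \sqrt{w^{2} + 8}} = f(w).
F(3/2) = \frac{\sqrt{82}}{4}; F(1) = \frac{3 \sqrt{2}}{2}.
Integral = F(3/2) - F(1) = - \frac{3 \sqrt{2}}{2} + \frac{\sqrt{82}}{4}.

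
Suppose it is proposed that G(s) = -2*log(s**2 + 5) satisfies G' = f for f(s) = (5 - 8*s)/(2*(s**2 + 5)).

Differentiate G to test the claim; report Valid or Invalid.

d/ds[G] = -4*s/(s**2 + 5)
d/ds[G] - f(s) = -5/(2*s**2 + 10) != 0.

Invalid: d/ds[G] - f = -5/(2*s**2 + 10), which is not 0.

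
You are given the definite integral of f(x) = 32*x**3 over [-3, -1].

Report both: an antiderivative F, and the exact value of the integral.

Since d/dx undoes antidifferentiation here, F'(x) = f(x) is required of F(x).
F(x) = 8*x**4 is an antiderivative of f.
Check: d/dx[8*x**4] = 32*x**3 = f(x).
F(-1) = 8; F(-3) = 648.
Integral = F(-1) - F(-3) = -640.

Antiderivative: F(x) = 8*x**4; value = -640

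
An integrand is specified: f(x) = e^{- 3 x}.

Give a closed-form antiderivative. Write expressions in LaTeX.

An antiderivative is F(x) = - \frac{e^{- 3 x}}{3}.

Whatever form F(x) takes, F'(x) = f(x) is non-negotiable.
Check: d/dx[- \frac{e^{- 3 x}}{3}] = e^{- 3 x} = f(x).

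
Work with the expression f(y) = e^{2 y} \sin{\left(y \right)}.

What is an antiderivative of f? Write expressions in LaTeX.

Whatever form F(y) takes, F'(y) = f(y) is non-negotiable.
Check: d/dy[\frac{2 e^{2 y} \sin{\left(y \right)}}{5} - \frac{e^{2 y} \cos{\left(y \right)}}{5}] = e^{2 y} \sin{\left(y \right)} = f(y).

An antiderivative is F(y) = \frac{2 e^{2 y} \sin{\left(y \right)}}{5} - \frac{e^{2 y} \cos{\left(y \right)}}{5}.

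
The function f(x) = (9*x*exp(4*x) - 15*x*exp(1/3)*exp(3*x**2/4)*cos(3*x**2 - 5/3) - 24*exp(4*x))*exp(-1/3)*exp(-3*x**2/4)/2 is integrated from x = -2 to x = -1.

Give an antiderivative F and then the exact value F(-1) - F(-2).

Check any antiderivative F(x) by computing F'(x) and comparing it with f(x).
F(x) = -3*exp(-1/3)*exp(4*x)*exp(-3*x**2/4) - 5*sin(3*x**2 - 5/3)/4 is an antiderivative of f.
Check: d/dx[-3*exp(-1/3)*exp(4*x)*exp(-3*x**2/4) - 5*sin(3*x**2 - 5/3)/4] = (9*x*exp(4*x) - 15*x*exp(1/3)*exp(3*x**2/4)*cos(3*x**2 - 5/3) - 24*exp(4*x))*exp(-1/3)*exp(-3*x**2/4)/2 = f(x).
F(-1) = -5*sin(4/3)/4 - 3*exp(-61/12); F(-2) = -3*exp(-34/3) - 5*sin(31/3)/4.
Integral = F(-1) - F(-2) = -5*sin(4/3)/4 + 5*sin(31/3)/4 - 3*exp(-61/12) + 3*exp(-34/3).

Antiderivative: F(x) = -3*exp(-1/3)*exp(4*x)*exp(-3*x**2/4) - 5*sin(3*x**2 - 5/3)/4; value = -5*sin(4/3)/4 + 5*sin(31/3)/4 - 3*exp(-61/12) + 3*exp(-34/3)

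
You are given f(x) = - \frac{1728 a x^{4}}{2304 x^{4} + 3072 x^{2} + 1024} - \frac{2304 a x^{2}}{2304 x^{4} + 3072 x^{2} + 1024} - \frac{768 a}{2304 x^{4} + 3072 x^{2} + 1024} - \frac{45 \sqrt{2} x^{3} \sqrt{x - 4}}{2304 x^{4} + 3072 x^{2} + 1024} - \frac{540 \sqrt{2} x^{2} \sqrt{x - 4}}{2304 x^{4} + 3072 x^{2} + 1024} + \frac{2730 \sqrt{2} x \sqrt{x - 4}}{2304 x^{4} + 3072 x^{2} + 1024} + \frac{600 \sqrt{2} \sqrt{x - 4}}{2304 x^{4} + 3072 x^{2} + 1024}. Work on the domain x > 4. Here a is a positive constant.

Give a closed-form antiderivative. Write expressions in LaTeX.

Integrate term by term and add the pieces.
Check: d/dx[- \frac{3 \left(96 a x^{3} + 64 a x + 5 \sqrt{2} x^{2} \sqrt{x - 4} - 40 \sqrt{2} x \sqrt{x - 4} + 80 \sqrt{2} \sqrt{x - 4}\right)}{128 \left(3 x^{2} + 2\right)}] = \frac{- 1728 a x^{4} \sqrt{x - 4} - 2304 a x^{2} \sqrt{x - 4} - 768 a \sqrt{x - 4} - 45 \sqrt{2} x^{4} - 360 \sqrt{2} x^{3} + 4890 \sqrt{2} x^{2} - 10320 \sqrt{2} x - 2400 \sqrt{2}}{2304 x^{4} \sqrt{x - 4} + 3072 x^{2} \sqrt{x - 4} + 1024 \sqrt{x - 4}}, which equals f(x).

An antiderivative is F(x) = - \frac{3 \left(96 a x^{3} + 64 a x + 5 \sqrt{2} x^{2} \sqrt{x - 4} - 40 \sqrt{2} x \sqrt{x - 4} + 80 \sqrt{2} \sqrt{x - 4}\right)}{128 \left(3 x^{2} + 2\right)}.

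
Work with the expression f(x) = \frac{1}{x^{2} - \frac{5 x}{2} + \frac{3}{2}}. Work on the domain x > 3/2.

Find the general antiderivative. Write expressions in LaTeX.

The denominator factors as \left(x - 1\right) \left(2 x - 3\right); partial fractions split f into directly integrable pieces: \frac{4}{2 x - 3} - \frac{2}{x - 1}.
Check: d/dx[2 \log{\left(x - \frac{3}{2} \right)} - 2 \log{\left(x - 1 \right)}] = \frac{2}{2 x^{2} - 5 x + 3}, which equals f(x).

F(x) = 2 \log{\left(x - \frac{3}{2} \right)} - 2 \log{\left(x - 1 \right)} + C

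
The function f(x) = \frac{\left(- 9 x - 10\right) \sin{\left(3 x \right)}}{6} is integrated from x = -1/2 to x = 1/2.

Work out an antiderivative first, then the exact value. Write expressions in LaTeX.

Any candidate F(x) must reproduce f(x) exactly when differentiated.
F(x) = \frac{9 x \cos{\left(3 x \right)} - 3 \sin{\left(3 x \right)} + 10 \cos{\left(3 x \right)}}{18} is an antiderivative of f.
Check: d/dx[\frac{9 x \cos{\left(3 x \right)} - 3 \sin{\left(3 x \right)} + 10 \cos{\left(3 x \right)}}{18}] = - \frac{3 x \sin{\left(3 x \right)}}{2} - \frac{5 \sin{\left(3 x \right)}}{3}, which equals f(x).
F(1/2) = - \frac{\sin{\left(\frac{3}{2} \right)}}{6} + \frac{29 \cos{\left(\frac{3}{2} \right)}}{36}; F(-1/2) = \frac{11 \cos{\left(\frac{3}{2} \right)}}{36} + \frac{\sin{\left(\frac{3}{2} \right)}}{6}.
Integral = F(1/2) - F(-1/2) = - \frac{\sin{\left(\frac{3}{2} \right)}}{3} + \frac{\cos{\left(\frac{3}{2} \right)}}{2}.

Antiderivative: F(x) = \frac{9 x \cos{\left(3 x \right)} - 3 \sin{\left(3 x \right)} + 10 \cos{\left(3 x \right)}}{18}; value = - \frac{\sin{\left(\frac{3}{2} \right)}}{3} + \frac{\cos{\left(\frac{3}{2} \right)}}{2}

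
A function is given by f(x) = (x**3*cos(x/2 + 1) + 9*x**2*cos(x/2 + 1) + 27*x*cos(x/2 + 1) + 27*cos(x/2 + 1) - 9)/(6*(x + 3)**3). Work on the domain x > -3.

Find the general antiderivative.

Any candidate F(x) must reproduce f(x) exactly when differentiated.
Check: d/dx[(4*x**2*sin(x/2 + 1) + 24*x*sin(x/2 + 1) + 36*sin(x/2 + 1) + 9)/(12*(x + 3)**2)] = (x**3*cos(x/2 + 1) + 9*x**2*cos(x/2 + 1) + 27*x*cos(x/2 + 1) + 27*cos(x/2 + 1) - 9)/(6*x**3 + 54*x**2 + 162*x + 162), which equals f(x).

F(x) = (4*x**2*sin(x/2 + 1) + 24*x*sin(x/2 + 1) + 36*sin(x/2 + 1) + 9)/(12*(x + 3)**2) + C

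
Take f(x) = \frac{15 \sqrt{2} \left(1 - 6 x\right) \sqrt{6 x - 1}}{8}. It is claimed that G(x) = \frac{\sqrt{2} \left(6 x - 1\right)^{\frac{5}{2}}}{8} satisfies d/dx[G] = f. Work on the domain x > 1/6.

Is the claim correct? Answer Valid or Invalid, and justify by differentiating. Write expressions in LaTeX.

d/dx[G] = \frac{45 \sqrt{2} x \sqrt{6 x - 1}}{4} - \frac{15 \sqrt{2} \sqrt{6 x - 1}}{8}
d/dx[G] - f(x) = \frac{\sqrt{2} \left(90 x \sqrt{6 x - 1} - 15 \sqrt{6 x - 1}\right)}{4} != 0.

Invalid: d/dx[G] - f = \frac{\sqrt{2} \left(90 x \sqrt{6 x - 1} - 15 \sqrt{6 x - 1}\right)}{4}, which is not 0.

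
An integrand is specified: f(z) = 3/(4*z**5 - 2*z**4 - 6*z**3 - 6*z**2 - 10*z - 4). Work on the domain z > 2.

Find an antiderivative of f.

Factor the denominator (2*(z - 2)*(z + 1)*(2*z + 1)*(z**2 + 1)) and decompose: f = 3*(7*z - 1)/(100*(z**2 + 1)) - 24/(25*(2*z + 1)) + 1/(4*(z + 1)) + 1/(50*(z - 2)); each piece integrates to a log, atan, or power term.
Check: d/dz[log(z - 2)/50 - 12*log(z + 1/2)/25 + log(z + 1)/4 + 21*log(z**2 + 1)/200 - 3*atan(z)/100] = 3/(4*z**5 - 2*z**4 - 6*z**3 - 6*z**2 - 10*z - 4) = f(z).

An antiderivative is F(z) = log(z - 2)/50 - 12*log(z + 1/2)/25 + log(z + 1)/4 + 21*log(z**2 + 1)/200 - 3*atan(z)/100.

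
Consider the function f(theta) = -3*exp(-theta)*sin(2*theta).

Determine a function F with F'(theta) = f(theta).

An antiderivative is F(theta) = 3*exp(-theta)*sin(2*theta)/5 + 6*exp(-theta)*cos(2*theta)/5.

Check any antiderivative F(theta) by computing F'(theta) and comparing it with f(theta).
Check: d/dtheta[3*exp(-theta)*sin(2*theta)/5 + 6*exp(-theta)*cos(2*theta)/5] = -3*exp(-theta)*sin(2*theta) = f(theta).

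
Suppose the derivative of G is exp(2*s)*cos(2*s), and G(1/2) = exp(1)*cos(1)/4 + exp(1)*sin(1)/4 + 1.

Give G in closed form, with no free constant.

A candidate passes only if d/ds[G] lands on the given G'(s) exactly.
A general antiderivative is exp(2*s)*sin(2*s)/4 + exp(2*s)*cos(2*s)/4 + C.
The condition gives C = exp(1)*cos(1)/4 + exp(1)*sin(1)/4 + 1 - (exp(1)*cos(1)/4 + exp(1)*sin(1)/4) = 1.
So G(s) = (exp(2*s)*sin(2*s) + exp(2*s)*cos(2*s) + 4)/4.
Check: d/ds[(exp(2*s)*sin(2*s) + exp(2*s)*cos(2*s) + 4)/4] = exp(2*s)*cos(2*s) = G'(s).

G(s) = (exp(2*s)*sin(2*s) + exp(2*s)*cos(2*s) + 4)/4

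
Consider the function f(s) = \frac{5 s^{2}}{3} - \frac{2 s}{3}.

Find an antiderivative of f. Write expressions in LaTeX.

An antiderivative is F(s) = \frac{5 s^{3}}{9} - \frac{s^{2}}{3}.

Integrate term by term and add the pieces.
Check: d/ds[\frac{5 s^{3}}{9} - \frac{s^{2}}{3}] = \frac{5 s^{2}}{3} - \frac{2 s}{3} = f(s).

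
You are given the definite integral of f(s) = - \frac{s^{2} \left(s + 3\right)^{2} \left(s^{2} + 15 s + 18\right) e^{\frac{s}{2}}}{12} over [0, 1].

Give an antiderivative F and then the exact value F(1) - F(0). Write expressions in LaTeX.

Antiderivative: F(s) = - \frac{9 \left(\frac{s^{2}}{3} + s\right)^{3} e^{\frac{s}{2}}}{2}; value = - \frac{32 e^{\frac{1}{2}}}{3}

f has the shape u'v + uv' for u = - \frac{9 \left(\frac{s^{2}}{3} + s\right)^{3}}{2} and v = e^{\frac{s}{2}} — it is the derivative of the product u*v.
F(s) = - \frac{9 \left(\frac{s^{2}}{3} + s\right)^{3} e^{\frac{s}{2}}}{2} is an antiderivative of f.
Check: d/ds[- \frac{9 \left(\frac{s^{2}}{3} + s\right)^{3} e^{\frac{s}{2}}}{2}] = - \frac{s^{6} e^{\frac{s}{2}}}{12} - \frac{7 s^{5} e^{\frac{s}{2}}}{4} - \frac{39 s^{4} e^{\frac{s}{2}}}{4} - \frac{81 s^{3} e^{\frac{s}{2}}}{4} - \frac{27 s^{2} e^{\frac{s}{2}}}{2}, which equals f(s).
F(1) = - \frac{32 e^{\frac{1}{2}}}{3}; F(0) = 0.
Integral = F(1) - F(0) = - \frac{32 e^{\frac{1}{2}}}{3}.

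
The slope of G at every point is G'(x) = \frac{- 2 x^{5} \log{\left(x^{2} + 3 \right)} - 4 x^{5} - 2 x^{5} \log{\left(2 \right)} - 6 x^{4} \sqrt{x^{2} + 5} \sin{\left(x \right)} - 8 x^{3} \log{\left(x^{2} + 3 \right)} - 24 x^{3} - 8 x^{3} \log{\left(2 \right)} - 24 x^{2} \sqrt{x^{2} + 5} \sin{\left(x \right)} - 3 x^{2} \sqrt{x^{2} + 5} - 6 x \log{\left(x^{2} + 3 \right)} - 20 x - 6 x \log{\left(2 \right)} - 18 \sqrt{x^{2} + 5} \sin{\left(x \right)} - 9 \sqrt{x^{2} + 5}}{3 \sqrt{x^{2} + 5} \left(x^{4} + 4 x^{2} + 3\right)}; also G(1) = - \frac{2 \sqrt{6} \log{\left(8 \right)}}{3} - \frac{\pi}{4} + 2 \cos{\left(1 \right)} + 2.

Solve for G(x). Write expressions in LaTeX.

Differentiate the proposed G(x) back; it has to land on the given G'(x).
A general antiderivative is - \frac{2 \sqrt{x^{2} + 5} \log{\left(2 x^{2} + 6 \right)}}{3} + 2 \cos{\left(x \right)} - \operatorname{atan}{\left(x \right)} + C.
The condition gives C = - \frac{2 \sqrt{6} \log{\left(8 \right)}}{3} - \frac{\pi}{4} + 2 \cos{\left(1 \right)} + 2 - (- \frac{2 \sqrt{6} \log{\left(8 \right)}}{3} - \frac{\pi}{4} + 2 \cos{\left(1 \right)}) = 2.
So G(x) = - \frac{2 \sqrt{x^{2} + 5} \log{\left(2 x^{2} + 6 \right)}}{3} + 2 \cos{\left(x \right)} - \operatorname{atan}{\left(x \right)} + 2.
Check: d/dx[- \frac{2 \sqrt{x^{2} + 5} \log{\left(2 x^{2} + 6 \right)}}{3} + 2 \cos{\left(x \right)} - \operatorname{atan}{\left(x \right)} + 2] = \frac{- 2 x^{5} \log{\left(x^{2} + 3 \right)} - 4 x^{5} - 2 x^{5} \log{\left(2 \right)} - 6 x^{4} \sqrt{x^{2} + 5} \sin{\left(x \right)} - 8 x^{3} \log{\left(x^{2} + 3 \right)} - 24 x^{3} - 8 x^{3} \log{\left(2 \right)} - 24 x^{2} \sqrt{x^{2} + 5} \sin{\left(x \right)} - 3 x^{2} \sqrt{x^{2} + 5} - 6 x \log{\left(x^{2} + 3 \right)} - 20 x - 6 x \log{\left(2 \right)} - 18 \sqrt{x^{2} + 5} \sin{\left(x \right)} - 9 \sqrt{x^{2} + 5}}{3 x^{4} \sqrt{x^{2} + 5} + 12 x^{2} \sqrt{x^{2} + 5} + 9 \sqrt{x^{2} + 5}}, which equals G'(x).

G(x) = - \frac{2 \sqrt{x^{2} + 5} \log{\left(2 x^{2} + 6 \right)}}{3} + 2 \cos{\left(x \right)} - \operatorname{atan}{\left(x \right)} + 2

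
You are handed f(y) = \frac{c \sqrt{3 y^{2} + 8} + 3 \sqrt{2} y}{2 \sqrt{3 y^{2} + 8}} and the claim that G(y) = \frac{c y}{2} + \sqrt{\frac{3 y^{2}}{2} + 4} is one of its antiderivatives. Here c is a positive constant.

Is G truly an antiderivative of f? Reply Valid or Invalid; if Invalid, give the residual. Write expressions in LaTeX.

Valid. The derivative of G reproduces f.

d/dy[G] = \frac{c \sqrt{3 y^{2} + 8} + 3 \sqrt{2} y}{2 \sqrt{3 y^{2} + 8}}
This equals f(y) exactly, so the claim holds.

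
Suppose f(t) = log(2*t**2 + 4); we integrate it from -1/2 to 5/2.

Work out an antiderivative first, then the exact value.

Check any antiderivative F(t) by computing F'(t) and comparing it with f(t).
F(t) = t*log(2*t**2 + 4) - 2*t + 2*sqrt(2)*atan(sqrt(2)*t/2) is an antiderivative of f.
Check: d/dt[t*log(2*t**2 + 4) - 2*t + 2*sqrt(2)*atan(sqrt(2)*t/2)] = log(t**2 + 2) + log(2), which equals f(t).
F(5/2) = -5 + 2*sqrt(2)*atan(5*sqrt(2)/4) + 5*log(33/2)/2; F(-1/2) = -2*sqrt(2)*atan(sqrt(2)/4) - log(9/2)/2 + 1.
Integral = F(5/2) - F(-1/2) = -6 + log(9/2)/2 + 2*sqrt(2)*atan(sqrt(2)/4) + 2*sqrt(2)*atan(5*sqrt(2)/4) + 5*log(33/2)/2.

Antiderivative: F(t) = t*log(2*t**2 + 4) - 2*t + 2*sqrt(2)*atan(sqrt(2)*t/2); value = -6 + log(9/2)/2 + 2*sqrt(2)*atan(sqrt(2)/4) + 2*sqrt(2)*atan(5*sqrt(2)/4) + 5*log(33/2)/2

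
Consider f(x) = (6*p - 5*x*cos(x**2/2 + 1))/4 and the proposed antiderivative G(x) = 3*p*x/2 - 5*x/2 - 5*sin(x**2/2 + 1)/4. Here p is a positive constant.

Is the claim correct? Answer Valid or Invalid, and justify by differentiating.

Invalid: d/dx[G] - f = -5/2, which is not 0.

d/dx[G] = 3*p/2 - 5*x*cos(x**2/2 + 1)/4 - 5/2
d/dx[G] - f(x) = -5/2 != 0.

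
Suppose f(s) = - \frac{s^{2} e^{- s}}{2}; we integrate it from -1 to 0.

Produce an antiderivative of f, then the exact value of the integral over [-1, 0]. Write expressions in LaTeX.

Antiderivative: F(s) = \frac{\left(s^{2} + 2 s + 2\right) e^{- s}}{2}; value = 1 - \frac{e}{2}

f has the shape u'v + uv' for u = \frac{s^{2}}{2} + s + 1 and v = e^{- s} — it is the derivative of the product u*v.
F(s) = \frac{\left(s^{2} + 2 s + 2\right) e^{- s}}{2} is an antiderivative of f.
Check: d/ds[\frac{\left(s^{2} + 2 s + 2\right) e^{- s}}{2}] = - \frac{s^{2} e^{- s}}{2} = f(s).
F(0) = 1; F(-1) = \frac{e}{2}.
Integral = F(0) - F(-1) = 1 - \frac{e}{2}.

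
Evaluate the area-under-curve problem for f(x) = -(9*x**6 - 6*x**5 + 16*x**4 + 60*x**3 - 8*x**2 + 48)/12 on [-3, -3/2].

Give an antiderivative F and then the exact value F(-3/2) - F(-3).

Antiderivative: F(x) = -3*x**7/28 + x**6/12 - 4*x**5/15 - 5*x**4/4 + 2*x**3/9 - 4*x; value = -4675233/17920

Differentiate the proposed F(x) back; it has to land on f(x) exactly.
F(x) = -3*x**7/28 + x**6/12 - 4*x**5/15 - 5*x**4/4 + 2*x**3/9 - 4*x is an antiderivative of f.
Check: d/dx[-3*x**7/28 + x**6/12 - 4*x**5/15 - 5*x**4/4 + 2*x**3/9 - 4*x] = -3*x**6/4 + x**5/2 - 4*x**4/3 - 5*x**3 + 2*x**2/3 - 4, which equals f(x).
F(-3/2) = 66783/17920; F(-3) = 37047/140.
Integral = F(-3/2) - F(-3) = -4675233/17920.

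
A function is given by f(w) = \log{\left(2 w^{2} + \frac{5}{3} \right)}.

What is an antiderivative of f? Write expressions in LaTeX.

An antiderivative is F(w) = w \log{\left(2 w^{2} + \frac{5}{3} \right)} - 2 w + \frac{\sqrt{30} \operatorname{atan}{\left(\frac{\sqrt{30} w}{5} \right)}}{3}.

Any candidate F(w) must reproduce f(w) exactly when differentiated.
Check: d/dw[w \log{\left(2 w^{2} + \frac{5}{3} \right)} - 2 w + \frac{\sqrt{30} \operatorname{atan}{\left(\frac{\sqrt{30} w}{5} \right)}}{3}] = \log{\left(2 w^{2} + \frac{5}{3} \right)} = f(w).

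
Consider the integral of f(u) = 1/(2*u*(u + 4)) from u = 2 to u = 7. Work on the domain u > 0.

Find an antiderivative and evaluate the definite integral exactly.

Antiderivative: F(u) = (log(u) - log(u + 4))/8; value = -log(11)/8 - log(2)/8 + log(6)/8 + log(7)/8

Factor the denominator (2*u*(u + 4)) and decompose: f = -1/(8*(u + 4)) + 1/(8*u); each piece integrates to a log, atan, or power term.
F(u) = (log(u) - log(u + 4))/8 is an antiderivative of f.
Check: d/du[(log(u) - log(u + 4))/8] = 1/(2*u**2 + 8*u), which equals f(u).
F(7) = -log(11)/8 + log(7)/8; F(2) = -log(6)/8 + log(2)/8.
Integral = F(7) - F(2) = -log(11)/8 - log(2)/8 + log(6)/8 + log(7)/8.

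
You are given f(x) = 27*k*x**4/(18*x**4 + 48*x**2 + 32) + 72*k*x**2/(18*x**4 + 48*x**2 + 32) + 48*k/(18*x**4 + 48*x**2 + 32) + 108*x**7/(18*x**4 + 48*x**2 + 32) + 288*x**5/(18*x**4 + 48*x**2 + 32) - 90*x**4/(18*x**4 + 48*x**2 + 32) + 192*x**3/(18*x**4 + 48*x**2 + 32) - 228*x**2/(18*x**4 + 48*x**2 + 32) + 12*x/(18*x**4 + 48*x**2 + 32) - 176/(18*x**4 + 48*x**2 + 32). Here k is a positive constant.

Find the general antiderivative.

F(x) = (9*k*x**3 + 12*k*x + 9*x**6 + 12*x**4 - 30*x**3 - 6*x**2 - 44*x - 10)/(6*x**2 + 8) + C

Integrate term by term and add the pieces.
Check: d/dx[(9*k*x**3 + 12*k*x + 9*x**6 + 12*x**4 - 30*x**3 - 6*x**2 - 44*x - 10)/(6*x**2 + 8)] = (27*k*x**4 + 72*k*x**2 + 48*k + 108*x**7 + 288*x**5 - 90*x**4 + 192*x**3 - 228*x**2 + 12*x - 176)/(18*x**4 + 48*x**2 + 32), which equals f(x).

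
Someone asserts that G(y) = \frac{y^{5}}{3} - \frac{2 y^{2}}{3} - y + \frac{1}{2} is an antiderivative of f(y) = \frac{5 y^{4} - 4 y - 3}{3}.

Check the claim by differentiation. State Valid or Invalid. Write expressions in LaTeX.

d/dy[G] = \frac{5 y^{4}}{3} - \frac{4 y}{3} - 1
This equals f(y) exactly, so the claim holds.

Valid - differentiating G returns exactly f.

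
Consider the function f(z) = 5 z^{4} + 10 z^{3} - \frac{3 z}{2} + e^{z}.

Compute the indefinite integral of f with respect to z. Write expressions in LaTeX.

F(z) = \frac{4 z^{5} + 10 z^{4} - 3 z^{2} + 4 e^{z}}{4} + C

Integrate term by term and add the pieces.
Check: d/dz[\frac{4 z^{5} + 10 z^{4} - 3 z^{2} + 4 e^{z}}{4}] = 5 z^{4} + 10 z^{3} - \frac{3 z}{2} + e^{z} = f(z).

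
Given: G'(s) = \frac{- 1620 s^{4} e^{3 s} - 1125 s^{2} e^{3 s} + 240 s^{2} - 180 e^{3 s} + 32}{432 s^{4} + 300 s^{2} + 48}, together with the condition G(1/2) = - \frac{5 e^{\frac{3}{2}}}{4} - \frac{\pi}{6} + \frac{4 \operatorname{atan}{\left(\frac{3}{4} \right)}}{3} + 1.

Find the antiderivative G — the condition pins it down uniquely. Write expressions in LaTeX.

Since d/ds undoes antidifferentiation here, G(s) must give back the stated G'(s).
A general antiderivative is - \frac{5 e^{3 s}}{4} + \frac{4 \operatorname{atan}{\left(\frac{3 s}{2} \right)}}{3} - \frac{2 \operatorname{atan}{\left(2 s \right)}}{3} + C.
The condition gives C = - \frac{5 e^{\frac{3}{2}}}{4} - \frac{\pi}{6} + \frac{4 \operatorname{atan}{\left(\frac{3}{4} \right)}}{3} + 1 - (- \frac{5 e^{\frac{3}{2}}}{4} - \frac{\pi}{6} + \frac{4 \operatorname{atan}{\left(\frac{3}{4} \right)}}{3}) = 1.
So G(s) = - \frac{5 e^{3 s}}{4} + \frac{4 \operatorname{atan}{\left(\frac{3 s}{2} \right)}}{3} - \frac{2 \operatorname{atan}{\left(2 s \right)}}{3} + 1.
Check: d/ds[- \frac{5 e^{3 s}}{4} + \frac{4 \operatorname{atan}{\left(\frac{3 s}{2} \right)}}{3} - \frac{2 \operatorname{atan}{\left(2 s \right)}}{3} + 1] = \frac{- 1620 s^{4} e^{3 s} - 1125 s^{2} e^{3 s} + 240 s^{2} - 180 e^{3 s} + 32}{432 s^{4} + 300 s^{2} + 48} = G'(s).

G(s) = - \frac{5 e^{3 s}}{4} + \frac{4 \operatorname{atan}{\left(\frac{3 s}{2} \right)}}{3} - \frac{2 \operatorname{atan}{\left(2 s \right)}}{3} + 1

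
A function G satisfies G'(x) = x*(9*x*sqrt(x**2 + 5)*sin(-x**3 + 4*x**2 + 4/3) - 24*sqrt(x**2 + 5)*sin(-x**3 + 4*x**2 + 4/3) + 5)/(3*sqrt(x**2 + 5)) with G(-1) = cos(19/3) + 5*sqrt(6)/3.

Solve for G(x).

G(x) = 5*sqrt(x**2 + 5)/3 + cos(-x**3 + 4*x**2 + 4/3)

Since d/dx undoes antidifferentiation here, G(x) must give back the stated G'(x).
A general antiderivative is 5*sqrt(x**2 + 5)/3 + cos(-x**3 + 4*x**2 + 4/3) + C.
The condition gives C = cos(19/3) + 5*sqrt(6)/3 - (cos(19/3) + 5*sqrt(6)/3) = 0.
So G(x) = 5*sqrt(x**2 + 5)/3 + cos(-x**3 + 4*x**2 + 4/3).
Check: d/dx[5*sqrt(x**2 + 5)/3 + cos(-x**3 + 4*x**2 + 4/3)] = (9*x**2*sqrt(x**2 + 5)*sin(-x**3 + 4*x**2 + 4/3) - 24*x*sqrt(x**2 + 5)*sin(-x**3 + 4*x**2 + 4/3) + 5*x)/(3*sqrt(x**2 + 5)), which equals G'(x).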